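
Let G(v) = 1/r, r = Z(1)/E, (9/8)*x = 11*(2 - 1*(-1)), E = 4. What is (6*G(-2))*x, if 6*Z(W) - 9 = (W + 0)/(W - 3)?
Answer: 8448/17 ≈ 496.94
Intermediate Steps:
Z(W) = 3/2 + W/(6*(-3 + W)) (Z(W) = 3/2 + ((W + 0)/(W - 3))/6 = 3/2 + (W/(-3 + W))/6 = 3/2 + W/(6*(-3 + W)))
x = 88/3 (x = 8*(11*(2 - 1*(-1)))/9 = 8*(11*(2 + 1))/9 = 8*(11*3)/9 = (8/9)*33 = 88/3 ≈ 29.333)
r = 17/48 (r = ((-27 + 10*1)/(6*(-3 + 1)))/4 = ((⅙)*(-27 + 10)/(-2))*(¼) = ((⅙)*(-½)*(-17))*(¼) = (17/12)*(¼) = 17/48 ≈ 0.35417)
G(v) = 48/17 (G(v) = 1/(17/48) = 48/17)
(6*G(-2))*x = (6*(48/17))*(88/3) = (288/17)*(88/3) = 8448/17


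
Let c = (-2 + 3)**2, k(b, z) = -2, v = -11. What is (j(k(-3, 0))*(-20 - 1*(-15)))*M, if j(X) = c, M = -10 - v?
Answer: -5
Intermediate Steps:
M = 1 (M = -10 - 1*(-11) = -10 + 11 = 1)
c = 1 (c = 1**2 = 1)
j(X) = 1
(j(k(-3, 0))*(-20 - 1*(-15)))*M = (1*(-20 - 1*(-15)))*1 = (1*(-20 + 15))*1 = (1*(-5))*1 = -5*1 = -5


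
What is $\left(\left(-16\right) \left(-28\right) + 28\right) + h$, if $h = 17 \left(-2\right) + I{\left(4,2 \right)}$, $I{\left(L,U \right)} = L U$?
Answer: $450$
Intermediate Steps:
$h = -26$ ($h = 17 \left(-2\right) + 4 \cdot 2 = -34 + 8 = -26$)
$\left(\left(-16\right) \left(-28\right) + 28\right) + h = \left(\left(-16\right) \left(-28\right) + 28\right) - 26 = \left(448 + 28\right) - 26 = 476 - 26 = 450$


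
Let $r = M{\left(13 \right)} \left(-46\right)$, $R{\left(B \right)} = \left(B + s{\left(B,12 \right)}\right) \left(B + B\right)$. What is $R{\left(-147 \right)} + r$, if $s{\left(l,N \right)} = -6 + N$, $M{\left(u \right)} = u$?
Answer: $40856$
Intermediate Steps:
$R{\left(B \right)} = 2 B \left(6 + B\right)$ ($R{\left(B \right)} = \left(B + \left(-6 + 12\right)\right) \left(B + B\right) = \left(B + 6\right) 2 B = \left(6 + B\right) 2 B = 2 B \left(6 + B\right)$)
$r = -598$ ($r = 13 \left(-46\right) = -598$)
$R{\left(-147 \right)} + r = 2 \left(-147\right) \left(6 - 147\right) - 598 = 2 \left(-147\right) \left(-141\right) - 598 = 41454 - 598 = 40856$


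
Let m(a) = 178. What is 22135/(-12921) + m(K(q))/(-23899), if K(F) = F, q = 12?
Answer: -531304303/308798979 ≈ -1.7206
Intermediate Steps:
22135/(-12921) + m(K(q))/(-23899) = 22135/(-12921) + 178/(-23899) = 22135*(-1/12921) + 178*(-1/23899) = -22135/12921 - 178/23899 = -531304303/308798979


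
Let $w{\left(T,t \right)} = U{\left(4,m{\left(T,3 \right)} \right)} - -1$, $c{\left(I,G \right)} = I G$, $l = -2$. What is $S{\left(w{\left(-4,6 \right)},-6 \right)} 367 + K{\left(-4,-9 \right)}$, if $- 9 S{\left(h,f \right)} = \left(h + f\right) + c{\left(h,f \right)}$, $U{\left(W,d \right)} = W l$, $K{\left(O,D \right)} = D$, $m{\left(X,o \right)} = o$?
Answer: $- \frac{10724}{9} \approx -1191.6$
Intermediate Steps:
$c{\left(I,G \right)} = G I$
$U{\left(W,d \right)} = - 2 W$ ($U{\left(W,d \right)} = W \left(-2\right) = - 2 W$)
$w{\left(T,t \right)} = -7$ ($w{\left(T,t \right)} = \left(-2\right) 4 - -1 = -8 + 1 = -7$)
$S{\left(h,f \right)} = - \frac{f}{9} - \frac{h}{9} - \frac{f h}{9}$ ($S{\left(h,f \right)} = - \frac{\left(h + f\right) + f h}{9} = - \frac{\left(f + h\right) + f h}{9} = - \frac{f + h + f h}{9} = - \frac{f}{9} - \frac{h}{9} - \frac{f h}{9}$)
$S{\left(w{\left(-4,6 \right)},-6 \right)} 367 + K{\left(-4,-9 \right)} = \left(\left(- \frac{1}{9}\right) \left(-6\right) - - \frac{7}{9} - \left(- \frac{2}{3}\right) \left(-7\right)\right) 367 - 9 = \left(\frac{2}{3} + \frac{7}{9} - \frac{14}{3}\right) 367 - 9 = \left(- \frac{29}{9}\right) 367 - 9 = - \frac{10643}{9} - 9 = - \frac{10724}{9}$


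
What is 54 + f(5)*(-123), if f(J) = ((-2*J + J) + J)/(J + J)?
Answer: 54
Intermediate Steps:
f(J) = 0 (f(J) = (-J + J)/((2*J)) = 0*(1/(2*J)) = 0)
54 + f(5)*(-123) = 54 + 0*(-123) = 54 + 0 = 54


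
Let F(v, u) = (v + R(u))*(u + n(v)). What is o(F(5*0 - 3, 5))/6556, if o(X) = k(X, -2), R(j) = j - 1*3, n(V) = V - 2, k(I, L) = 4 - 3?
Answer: 1/6556 ≈ 0.00015253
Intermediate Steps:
k(I, L) = 1
n(V) = -2 + V
R(j) = -3 + j (R(j) = j - 3 = -3 + j)
F(v, u) = (-3 + u + v)*(-2 + u + v) (F(v, u) = (v + (-3 + u))*(u + (-2 + v)) = (-3 + u + v)*(-2 + u + v))
o(X) = 1
o(F(5*0 - 3, 5))/6556 = 1/6556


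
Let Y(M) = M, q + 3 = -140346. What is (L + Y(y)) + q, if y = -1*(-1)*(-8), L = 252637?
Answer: 112280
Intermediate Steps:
q = -140349 (q = -3 - 140346 = -140349)
y = -8 (y = 1*(-8) = -8)
(L + Y(y)) + q = (252637 - 8) - 140349 = 252629 - 140349 = 112280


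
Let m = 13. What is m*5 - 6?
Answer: 59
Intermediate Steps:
m*5 - 6 = 13*5 - 6 = 65 - 6 = 59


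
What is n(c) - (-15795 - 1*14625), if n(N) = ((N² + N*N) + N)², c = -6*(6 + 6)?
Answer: 106038036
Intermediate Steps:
c = -72 (c = -6*12 = -72)
n(N) = (N + 2*N²)² (n(N) = ((N² + N²) + N)² = (2*N² + N)² = (N + 2*N²)²)
n(c) - (-15795 - 1*14625) = (-72)²*(1 + 2*(-72))² - (-15795 - 1*14625) = 5184*(1 - 144)² - (-15795 - 14625) = 5184*(-143)² - 1*(-30420) = 5184*20449 + 30420 = 106007616 + 30420 = 106038036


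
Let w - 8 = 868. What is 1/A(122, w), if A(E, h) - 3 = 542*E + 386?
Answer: 1/66513 ≈ 1.5035e-5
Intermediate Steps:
w = 876 (w = 8 + 868 = 876)
A(E, h) = 389 + 542*E (A(E, h) = 3 + (542*E + 386) = 3 + (386 + 542*E) = 389 + 542*E)
1/A(122, w) = 1/(389 + 542*122) = 1/(389 + 66124) = 1/66513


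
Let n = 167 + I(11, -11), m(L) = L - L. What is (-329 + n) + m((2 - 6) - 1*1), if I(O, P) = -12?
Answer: -174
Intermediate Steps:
m(L) = 0
n = 155 (n = 167 - 12 = 155)
(-329 + n) + m((2 - 6) - 1*1) = (-329 + 155) + 0 = -174 + 0 = -174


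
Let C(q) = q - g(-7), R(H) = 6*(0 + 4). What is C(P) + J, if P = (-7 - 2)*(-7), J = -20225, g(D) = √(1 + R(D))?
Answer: -20167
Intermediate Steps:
R(H) = 24 (R(H) = 6*4 = 24)
g(D) = 5 (g(D) = √(1 + 24) = √25 = 5)
P = 63 (P = -9*(-7) = 63)
C(q) = -5 + q (C(q) = q - 1*5 = q - 5 = -5 + q)
C(P) + J = (-5 + 63) - 20225 = 58 - 20225 = -20167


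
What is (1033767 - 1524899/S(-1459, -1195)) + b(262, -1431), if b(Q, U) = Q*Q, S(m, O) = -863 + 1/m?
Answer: 1390290361139/1259118 ≈ 1.1042e+6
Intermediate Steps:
b(Q, U) = Q²
(1033767 - 1524899/S(-1459, -1195)) + b(262, -1431) = (1033767 - 1524899/(-863 + 1/(-1459))) + 262² = (1033767 - 1524899/(-863 - 1/1459)) + 68644 = (1033767 - 1524899/(-1259118/1459)) + 68644 = (1033767 - 1524899*(-1459/1259118)) + 68644 = (1033767 + 2224827641/1259118) + 68644 = 1303859465147/1259118 + 68644 = 1390290361139/1259118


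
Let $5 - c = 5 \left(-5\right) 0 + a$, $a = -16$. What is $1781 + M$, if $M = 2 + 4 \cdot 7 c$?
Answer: $2371$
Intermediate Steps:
$c = 21$ ($c = 5 - \left(5 \left(-5\right) 0 - 16\right) = 5 - \left(\left(-25\right) 0 - 16\right) = 5 - \left(0 - 16\right) = 5 - -16 = 5 + 16 = 21$)
$M = 590$ ($M = 2 + 4 \cdot 7 \cdot 21 = 2 + 28 \cdot 21 = 2 + 588 = 590$)
$1781 + M = 1781 + 590 = 2371$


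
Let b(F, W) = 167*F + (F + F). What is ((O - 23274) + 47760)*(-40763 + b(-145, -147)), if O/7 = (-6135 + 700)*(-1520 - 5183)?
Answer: -16645958617428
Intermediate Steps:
O = 255015635 (O = 7*((-6135 + 700)*(-1520 - 5183)) = 7*(-5435*(-6703)) = 7*36430805 = 255015635)
b(F, W) = 169*F (b(F, W) = 167*F + 2*F = 169*F)
((O - 23274) + 47760)*(-40763 + b(-145, -147)) = ((255015635 - 23274) + 47760)*(-40763 + 169*(-145)) = (254992361 + 47760)*(-40763 - 24505) = 255040121*(-65268) = -16645958617428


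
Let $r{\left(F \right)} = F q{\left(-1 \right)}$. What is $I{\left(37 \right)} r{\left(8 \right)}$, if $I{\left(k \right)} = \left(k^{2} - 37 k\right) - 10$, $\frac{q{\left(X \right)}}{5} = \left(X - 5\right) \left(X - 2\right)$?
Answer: $-7200$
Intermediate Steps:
$q{\left(X \right)} = 5 \left(-5 + X\right) \left(-2 + X\right)$ ($q{\left(X \right)} = 5 \left(X - 5\right) \left(X - 2\right) = 5 \left(-5 + X\right) \left(-2 + X\right)$)
$r{\left(F \right)} = 90 F$ ($r{\left(F \right)} = F \left(50 - -35 + 5 \left(-1\right)^{2}\right) = F \left(50 + 35 + 5 \cdot 1\right) = F \left(50 + 35 + 5\right) = F 90 = 90 F$)
$I{\left(k \right)} = -10 + k^{2} - 37 k$
$I{\left(37 \right)} r{\left(8 \right)} = \left(-10 + 37^{2} - 1369\right) 90 \cdot 8 = \left(-10 + 1369 - 1369\right) 720 = \left(-10\right) 720 = -7200$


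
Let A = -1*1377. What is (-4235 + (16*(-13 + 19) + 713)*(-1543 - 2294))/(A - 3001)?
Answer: 1554184/2189 ≈ 710.00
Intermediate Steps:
A = -1377
(-4235 + (16*(-13 + 19) + 713)*(-1543 - 2294))/(A - 3001) = (-4235 + (16*(-13 + 19) + 713)*(-1543 - 2294))/(-1377 - 3001) = (-4235 + (16*6 + 713)*(-3837))/(-4378) = (-4235 + (96 + 713)*(-3837))*(-1/4378) = (-4235 + 809*(-3837))*(-1/4378) = (-4235 - 3104133)*(-1/4378) = -3108368*(-1/4378) = 1554184/2189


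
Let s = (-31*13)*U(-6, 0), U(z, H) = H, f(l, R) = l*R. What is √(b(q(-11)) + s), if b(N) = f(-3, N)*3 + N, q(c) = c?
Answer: 2*√22 ≈ 9.3808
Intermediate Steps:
f(l, R) = R*l
b(N) = -8*N (b(N) = (N*(-3))*3 + N = -3*N*3 + N = -9*N + N = -8*N)
s = 0 (s = -31*13*0 = -403*0 = 0)
√(b(q(-11)) + s) = √(-8*(-11) + 0) = √(88 + 0) = √88 = 2*√22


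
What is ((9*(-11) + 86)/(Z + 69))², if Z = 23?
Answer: 169/8464 ≈ 0.019967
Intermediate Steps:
((9*(-11) + 86)/(Z + 69))² = ((9*(-11) + 86)/(23 + 69))² = ((-99 + 86)/92)² = (-13*1/92)² = (-13/92)² = 169/8464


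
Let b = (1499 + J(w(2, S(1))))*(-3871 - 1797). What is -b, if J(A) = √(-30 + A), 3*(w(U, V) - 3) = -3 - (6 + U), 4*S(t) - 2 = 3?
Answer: 8496332 + 11336*I*√69/3 ≈ 8.4963e+6 + 31388.0*I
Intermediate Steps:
S(t) = 5/4 (S(t) = ½ + (¼)*3 = ½ + ¾ = 5/4)
w(U, V) = -U/3 (w(U, V) = 3 + (-3 - (6 + U))/3 = 3 + (-3 + (-6 - U))/3 = 3 + (-9 - U)/3 = 3 + (-3 - U/3) = -U/3)
b = -8496332 - 11336*I*√69/3 (b = (1499 + √(-30 - ⅓*2))*(-3871 - 1797) = (1499 + √(-30 - ⅔))*(-5668) = (1499 + √(-92/3))*(-5668) = (1499 + 2*I*√69/3)*(-5668) = -8496332 - 11336*I*√69/3 ≈ -8.4963e+6 - 31388.0*I)
-b = -(-8496332 - 11336*I*√69/3) = 8496332 + 11336*I*√69/3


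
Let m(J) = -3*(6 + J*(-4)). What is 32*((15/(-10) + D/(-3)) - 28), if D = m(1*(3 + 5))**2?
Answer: -65840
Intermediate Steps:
m(J) = -18 + 12*J (m(J) = -3*(6 - 4*J) = -18 + 12*J)
D = 6084 (D = (-18 + 12*(1*(3 + 5)))**2 = (-18 + 12*(1*8))**2 = (-18 + 12*8)**2 = (-18 + 96)**2 = 78**2 = 6084)
32*((15/(-10) + D/(-3)) - 28) = 32*((15/(-10) + 6084/(-3)) - 28) = 32*((15*(-1/10) + 6084*(-1/3)) - 28) = 32*((-3/2 - 2028) - 28) = 32*(-4059/2 - 28) = 32*(-4115/2) = -65840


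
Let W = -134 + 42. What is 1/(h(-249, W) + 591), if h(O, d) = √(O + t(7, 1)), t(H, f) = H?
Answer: 591/349523 - 11*I*√2/349523 ≈ 0.0016909 - 4.4507e-5*I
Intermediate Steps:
W = -92
h(O, d) = √(7 + O) (h(O, d) = √(O + 7) = √(7 + O))
1/(h(-249, W) + 591) = 1/(√(7 - 249) + 591) = 1/(√(-242) + 591) = 1/(11*I*√2 + 591) = 1/(591 + 11*I*√2)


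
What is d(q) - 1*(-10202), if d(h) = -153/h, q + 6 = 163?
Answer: 1601561/157 ≈ 10201.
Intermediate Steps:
q = 157 (q = -6 + 163 = 157)
d(q) - 1*(-10202) = -153/157 - 1*(-10202) = -153*1/157 + 10202 = -153/157 + 10202 = 1601561/157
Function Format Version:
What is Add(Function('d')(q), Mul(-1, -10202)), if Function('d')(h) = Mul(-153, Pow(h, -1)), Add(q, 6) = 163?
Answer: Rational(1601561, 157) ≈ 10201.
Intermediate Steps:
q = 157 (q = Add(-6, 163) = 157)
Add(Function('d')(q), Mul(-1, -10202)) = Add(Mul(-153, Pow(157, -1)), Mul(-1, -10202)) = Add(Mul(-153, Rational(1, 157)), 10202) = Add(Rational(-153, 157), 10202) = Rational(1601561, 157)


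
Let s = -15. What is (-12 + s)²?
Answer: 729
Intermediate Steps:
(-12 + s)² = (-12 - 15)² = (-27)² = 729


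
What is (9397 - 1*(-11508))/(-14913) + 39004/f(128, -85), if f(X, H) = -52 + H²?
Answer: 47968343/11885661 ≈ 4.0358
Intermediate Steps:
(9397 - 1*(-11508))/(-14913) + 39004/f(128, -85) = (9397 - 1*(-11508))/(-14913) + 39004/(-52 + (-85)²) = (9397 + 11508)*(-1/14913) + 39004/(-52 + 7225) = 20905*(-1/14913) + 39004/7173 = -20905/14913 + 39004*(1/7173) = -20905/14913 + 39004/7173 = 47968343/11885661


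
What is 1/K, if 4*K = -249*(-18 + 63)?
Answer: -4/11205 ≈ -0.00035698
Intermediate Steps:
K = -11205/4 (K = (-249*(-18 + 63))/4 = (-249*45)/4 = (1/4)*(-11205) = -11205/4 ≈ -2801.3)
1/K = 1/(-11205/4) = -4/11205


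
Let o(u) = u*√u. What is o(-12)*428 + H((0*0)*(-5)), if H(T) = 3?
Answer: 3 - 10272*I*√3 ≈ 3.0 - 17792.0*I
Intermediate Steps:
o(u) = u^(3/2)
o(-12)*428 + H((0*0)*(-5)) = (-12)^(3/2)*428 + 3 = -24*I*√3*428 + 3 = -10272*I*√3 + 3 = 3 - 10272*I*√3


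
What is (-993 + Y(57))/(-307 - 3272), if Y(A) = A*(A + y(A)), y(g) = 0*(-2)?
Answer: -752/1193 ≈ -0.63034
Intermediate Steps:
y(g) = 0
Y(A) = A**2 (Y(A) = A*(A + 0) = A*A = A**2)
(-993 + Y(57))/(-307 - 3272) = (-993 + 57**2)/(-307 - 3272) = (-993 + 3249)/(-3579) = 2256*(-1/3579) = -752/1193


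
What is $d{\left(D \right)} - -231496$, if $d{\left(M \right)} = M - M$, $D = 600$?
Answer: $231496$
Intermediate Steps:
$d{\left(M \right)} = 0$
$d{\left(D \right)} - -231496 = 0 - -231496 = 0 + 231496 = 231496$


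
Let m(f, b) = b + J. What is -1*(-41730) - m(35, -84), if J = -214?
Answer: 42028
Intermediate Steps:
m(f, b) = -214 + b (m(f, b) = b - 214 = -214 + b)
-1*(-41730) - m(35, -84) = -1*(-41730) - (-214 - 84) = 41730 - 1*(-298) = 41730 + 298 = 42028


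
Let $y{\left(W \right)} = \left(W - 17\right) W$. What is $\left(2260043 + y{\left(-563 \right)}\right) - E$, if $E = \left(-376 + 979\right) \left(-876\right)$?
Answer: $3114811$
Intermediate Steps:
$y{\left(W \right)} = W \left(-17 + W\right)$ ($y{\left(W \right)} = \left(-17 + W\right) W = W \left(-17 + W\right)$)
$E = -528228$ ($E = 603 \left(-876\right) = -528228$)
$\left(2260043 + y{\left(-563 \right)}\right) - E = \left(2260043 - 563 \left(-17 - 563\right)\right) - -528228 = \left(2260043 - -326540\right) + 528228 = \left(2260043 + 326540\right) + 528228 = 2586583 + 528228 = 3114811$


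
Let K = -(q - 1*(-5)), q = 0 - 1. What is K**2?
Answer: 16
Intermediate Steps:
q = -1
K = -4 (K = -(-1 - 1*(-5)) = -(-1 + 5) = -1*4 = -4)
K**2 = (-4)**2 = 16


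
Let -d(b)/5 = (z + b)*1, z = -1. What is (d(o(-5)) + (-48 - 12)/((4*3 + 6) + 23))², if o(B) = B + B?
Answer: 4818025/1681 ≈ 2866.2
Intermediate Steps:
o(B) = 2*B
d(b) = 5 - 5*b (d(b) = -5*(-1 + b) = 5 - 5*b)
(d(o(-5)) + (-48 - 12)/((4*3 + 6) + 23))² = ((5 - 10*(-5)) + (-48 - 12)/((4*3 + 6) + 23))² = ((5 - 5*(-10)) - 60/((12 + 6) + 23))² = ((5 + 50) - 60/(18 + 23))² = (55 - 60/41)² = (2195/41)² = 4818025/1681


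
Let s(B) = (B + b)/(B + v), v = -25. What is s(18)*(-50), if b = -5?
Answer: 650/7 ≈ 92.857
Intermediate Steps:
s(B) = (-5 + B)/(-25 + B) (s(B) = (B - 5)/(B - 25) = (-5 + B)/(-25 + B))
s(18)*(-50) = ((-5 + 18)/(-25 + 18))*(-50) = (13/(-7))*(-50) = -⅐*13*(-50) = -13/7*(-50) = 650/7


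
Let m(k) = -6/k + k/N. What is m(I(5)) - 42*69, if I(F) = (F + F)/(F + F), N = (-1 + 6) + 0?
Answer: -14519/5 ≈ -2903.8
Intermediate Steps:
N = 5 (N = 5 + 0 = 5)
I(F) = 1 (I(F) = (2*F)/((2*F)) = (2*F)*(1/(2*F)) = 1)
m(k) = -6/k + k/5
m(I(5)) - 42*69 = (-6/1 + (⅕)*1) - 42*69 = (-6*1 + ⅕) - 2898 = (-6 + ⅕) - 2898 = -29/5 - 2898 = -14519/5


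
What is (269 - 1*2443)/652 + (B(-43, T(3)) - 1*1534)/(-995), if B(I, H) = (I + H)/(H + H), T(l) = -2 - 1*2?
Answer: -466717/259496 ≈ -1.7986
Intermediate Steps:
T(l) = -4 (T(l) = -2 - 2 = -4)
B(I, H) = (H + I)/(2*H) (B(I, H) = (H + I)/((2*H)) = (H + I)*(1/(2*H)) = (H + I)/(2*H))
(269 - 1*2443)/652 + (B(-43, T(3)) - 1*1534)/(-995) = (269 - 1*2443)/652 + ((½)*(-4 - 43)/(-4) - 1*1534)/(-995) = (269 - 2443)*(1/652) + ((½)*(-¼)*(-47) - 1534)*(-1/995) = -2174*1/652 + (47/8 - 1534)*(-1/995) = -1087/326 - 12225/8*(-1/995) = -1087/326 + 2445/1592 = -466717/259496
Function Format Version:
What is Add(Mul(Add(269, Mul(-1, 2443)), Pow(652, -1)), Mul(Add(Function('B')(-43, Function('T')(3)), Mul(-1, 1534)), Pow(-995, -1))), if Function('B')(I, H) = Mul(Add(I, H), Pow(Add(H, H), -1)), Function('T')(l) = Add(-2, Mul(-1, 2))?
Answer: Rational(-466717, 259496) ≈ -1.7986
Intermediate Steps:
Function('T')(l) = -4 (Function('T')(l) = Add(-2, -2) = -4)
Function('B')(I, H) = Mul(Rational(1, 2), Pow(H, -1), Add(H, I)) (Function('B')(I, H) = Mul(Add(H, I), Pow(Mul(2, H), -1)) = Mul(Add(H, I), Mul(Rational(1, 2), Pow(H, -1))) = Mul(Rational(1, 2), Pow(H, -1), Add(H, I)))
Add(Mul(Add(269, Mul(-1, 2443)), Pow(652, -1)), Mul(Add(Function('B')(-43, Function('T')(3)), Mul(-1, 1534)), Pow(-995, -1))) = Add(Mul(Add(269, Mul(-1, 2443)), Pow(652, -1)), Mul(Add(Mul(Rational(1, 2), Pow(-4, -1), Add(-4, -43)), Mul(-1, 1534)), Pow(-995, -1))) = Add(Mul(Add(269, -2443), Rational(1, 652)), Mul(Add(Mul(Rational(1, 2), Rational(-1, 4), -47), -1534), Rational(-1, 995))) = Add(Mul(-2174, Rational(1, 652)), Mul(Add(Rational(47, 8), -1534), Rational(-1, 995))) = Add(Rational(-1087, 326), Mul(Rational(-12225, 8), Rational(-1, 995))) = Add(Rational(-1087, 326), Rational(2445, 1592)) = Rational(-466717, 259496)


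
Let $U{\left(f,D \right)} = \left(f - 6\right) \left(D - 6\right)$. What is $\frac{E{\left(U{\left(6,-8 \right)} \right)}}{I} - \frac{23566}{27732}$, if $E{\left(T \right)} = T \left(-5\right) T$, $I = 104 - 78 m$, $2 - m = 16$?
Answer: $- \frac{11783}{13866} \approx -0.84978$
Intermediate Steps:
$U{\left(f,D \right)} = \left(-6 + D\right) \left(-6 + f\right)$ ($U{\left(f,D \right)} = \left(-6 + f\right) \left(-6 + D\right) = \left(-6 + D\right) \left(-6 + f\right)$)
$m = -14$ ($m = 2 - 16 = -14$)
$I = 1196$ ($I = 104 - -1092 = 104 + 1092 = 1196$)
$E{\left(T \right)} = - 5 T^{2}$ ($E{\left(T \right)} = - 5 T T = - 5 T^{2}$)
$\frac{E{\left(U{\left(6,-8 \right)} \right)}}{I} - \frac{23566}{27732} = \frac{\left(-5\right) \left(36 - -48 - 36 - 48\right)^{2}}{1196} - \frac{23566}{27732} = - 5 \left(36 + 48 - 36 - 48\right)^{2} \cdot \frac{1}{1196} - \frac{11783}{13866} = - 5 \cdot 0^{2} \cdot \frac{1}{1196} - \frac{11783}{13866} = \left(-5\right) 0 \cdot \frac{1}{1196} - \frac{11783}{13866} = 0 \cdot \frac{1}{1196} - \frac{11783}{13866} = 0 - \frac{11783}{13866} = - \frac{11783}{13866}$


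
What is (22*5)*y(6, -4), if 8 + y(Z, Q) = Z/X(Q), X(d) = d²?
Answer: -3355/4 ≈ -838.75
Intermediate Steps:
y(Z, Q) = -8 + Z/Q² (y(Z, Q) = -8 + Z/(Q²) = -8 + Z/Q²)
(22*5)*y(6, -4) = (22*5)*(-8 + 6/(-4)²) = 110*(-8 + 6*(1/16)) = 110*(-8 + 3/8) = 110*(-61/8) = -3355/4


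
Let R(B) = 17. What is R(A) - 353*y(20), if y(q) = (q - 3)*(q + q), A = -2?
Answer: -240023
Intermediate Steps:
y(q) = 2*q*(-3 + q) (y(q) = (-3 + q)*(2*q) = 2*q*(-3 + q))
R(A) - 353*y(20) = 17 - 706*20*(-3 + 20) = 17 - 706*20*17 = 17 - 353*680 = 17 - 240040 = -240023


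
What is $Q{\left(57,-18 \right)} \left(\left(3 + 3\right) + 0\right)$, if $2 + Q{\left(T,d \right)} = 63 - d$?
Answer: $474$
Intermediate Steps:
$Q{\left(T,d \right)} = 61 - d$ ($Q{\left(T,d \right)} = -2 - \left(-63 + d\right) = 61 - d$)
$Q{\left(57,-18 \right)} \left(\left(3 + 3\right) + 0\right) = \left(61 - -18\right) \left(\left(3 + 3\right) + 0\right) = \left(61 + 18\right) \left(6 + 0\right) = 79 \cdot 6 = 474$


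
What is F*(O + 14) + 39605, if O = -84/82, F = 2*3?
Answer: 1626997/41 ≈ 39683.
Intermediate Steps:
F = 6
O = -42/41 (O = -84*1/82 = -42/41 ≈ -1.0244)
F*(O + 14) + 39605 = 6*(-42/41 + 14) + 39605 = 6*(532/41) + 39605 = 3192/41 + 39605 = 1626997/41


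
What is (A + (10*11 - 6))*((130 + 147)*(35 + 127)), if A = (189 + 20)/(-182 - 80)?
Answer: 606674043/131 ≈ 4.6311e+6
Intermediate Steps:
A = -209/262 (A = 209/(-262) = 209*(-1/262) = -209/262 ≈ -0.79771)
(A + (10*11 - 6))*((130 + 147)*(35 + 127)) = (-209/262 + (10*11 - 6))*((130 + 147)*(35 + 127)) = (-209/262 + (110 - 6))*(277*162) = (-209/262 + 104)*44874 = (27039/262)*44874 = 606674043/131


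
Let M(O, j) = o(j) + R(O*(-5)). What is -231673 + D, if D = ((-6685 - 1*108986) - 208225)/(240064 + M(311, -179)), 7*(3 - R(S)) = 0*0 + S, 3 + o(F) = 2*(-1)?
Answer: -389673704869/1681989 ≈ -2.3167e+5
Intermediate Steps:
o(F) = -5 (o(F) = -3 + 2*(-1) = -3 - 2 = -5)
R(S) = 3 - S/7 (R(S) = 3 - (0*0 + S)/7 = 3 - (0 + S)/7 = 3 - S/7)
M(O, j) = -2 + 5*O/7 (M(O, j) = -5 + (3 - O*(-5)/7) = -5 + (3 - (-5)*O/7) = -5 + (3 + 5*O/7) = -2 + 5*O/7)
D = -2267272/1681989 (D = ((-6685 - 1*108986) - 208225)/(240064 + (-2 + (5/7)*311)) = ((-6685 - 108986) - 208225)/(240064 + (-2 + 1555/7)) = (-115671 - 208225)/(240064 + 1541/7) = -323896/1681989/7 = -323896*7/1681989 = -2267272/1681989 ≈ -1.3480)
-231673 + D = -231673 - 2267272/1681989 = -389673704869/1681989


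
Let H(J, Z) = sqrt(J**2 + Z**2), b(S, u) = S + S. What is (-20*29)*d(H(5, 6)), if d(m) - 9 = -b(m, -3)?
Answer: -5220 + 1160*sqrt(61) ≈ 3839.9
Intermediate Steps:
b(S, u) = 2*S
d(m) = 9 - 2*m
(-20*29)*d(H(5, 6)) = (-20*29)*(9 - 2*sqrt(5**2 + 6**2)) = -580*(9 - 2*sqrt(25 + 36)) = -580*(9 - 2*sqrt(61)) = -5220 + 1160*sqrt(61)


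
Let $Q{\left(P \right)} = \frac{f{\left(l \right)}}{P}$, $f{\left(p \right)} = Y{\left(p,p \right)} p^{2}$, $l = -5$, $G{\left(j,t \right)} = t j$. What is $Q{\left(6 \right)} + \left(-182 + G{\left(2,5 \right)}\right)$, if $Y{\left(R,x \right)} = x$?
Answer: $- \frac{1157}{6} \approx -192.83$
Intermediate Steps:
$G{\left(j,t \right)} = j t$
$f{\left(p \right)} = p^{3}$ ($f{\left(p \right)} = p p^{2} = p^{3}$)
$Q{\left(P \right)} = - \frac{125}{P}$ ($Q{\left(P \right)} = \frac{\left(-5\right)^{3}}{P} = - \frac{125}{P}$)
$Q{\left(6 \right)} + \left(-182 + G{\left(2,5 \right)}\right) = - \frac{125}{6} + \left(-182 + 2 \cdot 5\right) = \left(-125\right) \frac{1}{6} + \left(-182 + 10\right) = - \frac{125}{6} - 172 = - \frac{1157}{6}$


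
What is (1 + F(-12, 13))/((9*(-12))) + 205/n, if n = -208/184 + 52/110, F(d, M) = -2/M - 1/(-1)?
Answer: -2334053/7488 ≈ -311.71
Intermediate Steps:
F(d, M) = 1 - 2/M (F(d, M) = -2/M - 1*(-1) = -2/M + 1 = 1 - 2/M)
n = -832/1265 (n = -208*1/184 + 52*(1/110) = -26/23 + 26/55 = -832/1265 ≈ -0.65771)
(1 + F(-12, 13))/((9*(-12))) + 205/n = (1 + (-2 + 13)/13)/((9*(-12))) + 205/(-832/1265) = (1 + (1/13)*11)/(-108) + 205*(-1265/832) = (1 + 11/13)*(-1/108) - 259325/832 = (24/13)*(-1/108) - 259325/832 = -2/117 - 259325/832 = -2334053/7488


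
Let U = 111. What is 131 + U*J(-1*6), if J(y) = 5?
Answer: 686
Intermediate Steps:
131 + U*J(-1*6) = 131 + 111*5 = 131 + 555 = 686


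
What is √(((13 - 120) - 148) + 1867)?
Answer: 2*√403 ≈ 40.150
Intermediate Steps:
√(((13 - 120) - 148) + 1867) = √((-107 - 148) + 1867) = √(-255 + 1867) = √1612 = 2*√403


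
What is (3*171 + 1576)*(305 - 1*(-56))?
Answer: 754129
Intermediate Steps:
(3*171 + 1576)*(305 - 1*(-56)) = (513 + 1576)*(305 + 56) = 2089*361 = 754129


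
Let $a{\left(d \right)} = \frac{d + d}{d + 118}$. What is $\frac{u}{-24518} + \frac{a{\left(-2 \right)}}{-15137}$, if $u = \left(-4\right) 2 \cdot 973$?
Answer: $\frac{1708495175}{5381370007} \approx 0.31748$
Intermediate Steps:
$a{\left(d \right)} = \frac{2 d}{118 + d}$
$u = -7784$ ($u = \left(-8\right) 973 = -7784$)
$\frac{u}{-24518} + \frac{a{\left(-2 \right)}}{-15137} = - \frac{7784}{-24518} + \frac{2 \left(-2\right) \frac{1}{118 - 2}}{-15137} = \left(-7784\right) \left(- \frac{1}{24518}\right) + 2 \left(-2\right) \frac{1}{116} \left(- \frac{1}{15137}\right) = \frac{3892}{12259} + 2 \left(-2\right) \frac{1}{116} \left(- \frac{1}{15137}\right) = \frac{3892}{12259} - - \frac{1}{438973} = \frac{3892}{12259} + \frac{1}{438973} = \frac{1708495175}{5381370007}$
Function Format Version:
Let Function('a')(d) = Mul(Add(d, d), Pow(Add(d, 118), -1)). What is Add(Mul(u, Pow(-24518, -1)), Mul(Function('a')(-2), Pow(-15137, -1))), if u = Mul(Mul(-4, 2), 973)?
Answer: Rational(1708495175, 5381370007) ≈ 0.31748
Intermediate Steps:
Function('a')(d) = Mul(2, d, Pow(Add(118, d), -1)) (Function('a')(d) = Mul(Mul(2, d), Pow(Add(118, d), -1)) = Mul(2, d, Pow(Add(118, d), -1)))
u = -7784 (u = Mul(-8, 973) = -7784)
Add(Mul(u, Pow(-24518, -1)), Mul(Function('a')(-2), Pow(-15137, -1))) = Add(Mul(-7784, Pow(-24518, -1)), Mul(Mul(2, -2, Pow(Add(118, -2), -1)), Pow(-15137, -1))) = Add(Mul(-7784, Rational(-1, 24518)), Mul(Mul(2, -2, Pow(116, -1)), Rational(-1, 15137))) = Add(Rational(3892, 12259), Mul(Mul(2, -2, Rational(1, 116)), Rational(-1, 15137))) = Add(Rational(3892, 12259), Mul(Rational(-1, 29), Rational(-1, 15137))) = Add(Rational(3892, 12259), Rational(1, 438973)) = Rational(1708495175, 5381370007)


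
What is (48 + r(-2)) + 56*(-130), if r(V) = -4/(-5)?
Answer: -36156/5 ≈ -7231.2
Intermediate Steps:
r(V) = ⅘ (r(V) = -4*(-⅕) = ⅘)
(48 + r(-2)) + 56*(-130) = (48 + ⅘) + 56*(-130) = 244/5 - 7280 = -36156/5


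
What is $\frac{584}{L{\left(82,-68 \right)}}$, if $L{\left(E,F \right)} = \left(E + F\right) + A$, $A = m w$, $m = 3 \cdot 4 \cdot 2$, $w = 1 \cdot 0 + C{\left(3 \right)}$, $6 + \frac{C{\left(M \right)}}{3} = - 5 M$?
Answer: $- \frac{292}{749} \approx -0.38985$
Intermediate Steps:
$C{\left(M \right)} = -18 - 15 M$ ($C{\left(M \right)} = -18 + 3 \left(- 5 M\right) = -18 - 15 M$)
$w = -63$ ($w = 1 \cdot 0 - 63 = 0 - 63 = -63$)
$m = 24$ ($m = 12 \cdot 2 = 24$)
$A = -1512$ ($A = 24 \left(-63\right) = -1512$)
$L{\left(E,F \right)} = -1512 + E + F$ ($L{\left(E,F \right)} = \left(E + F\right) - 1512 = -1512 + E + F$)
$\frac{584}{L{\left(82,-68 \right)}} = \frac{584}{-1512 + 82 - 68} = \frac{584}{-1498} = 584 \left(- \frac{1}{1498}\right) = - \frac{292}{749}$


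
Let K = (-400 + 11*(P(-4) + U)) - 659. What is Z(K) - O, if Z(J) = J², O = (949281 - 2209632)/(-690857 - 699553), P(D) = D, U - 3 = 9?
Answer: 145659366051/154490 ≈ 9.4284e+5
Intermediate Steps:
U = 12 (U = 3 + 9 = 12)
O = 140039/154490 (O = -1260351/(-1390410) = -1260351*(-1/1390410) = 140039/154490 ≈ 0.90646)
K = -971 (K = (-400 + 11*(-4 + 12)) - 659 = (-400 + 11*8) - 659 = (-400 + 88) - 659 = -312 - 659 = -971)
Z(K) - O = (-971)² - 1*140039/154490 = 942841 - 140039/154490 = 145659366051/154490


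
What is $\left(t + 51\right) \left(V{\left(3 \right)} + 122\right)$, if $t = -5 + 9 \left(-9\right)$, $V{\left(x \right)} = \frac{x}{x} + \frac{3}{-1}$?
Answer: $-4200$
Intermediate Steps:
$V{\left(x \right)} = -2$ ($V{\left(x \right)} = 1 + 3 \left(-1\right) = 1 - 3 = -2$)
$t = -86$ ($t = -5 - 81 = -86$)
$\left(t + 51\right) \left(V{\left(3 \right)} + 122\right) = \left(-86 + 51\right) \left(-2 + 122\right) = \left(-35\right) 120 = -4200$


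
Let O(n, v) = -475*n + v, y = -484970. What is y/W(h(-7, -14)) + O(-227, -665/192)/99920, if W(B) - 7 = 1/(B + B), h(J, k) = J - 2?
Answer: -6698758391101/95923200 ≈ -69835.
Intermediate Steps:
h(J, k) = -2 + J
W(B) = 7 + 1/(2*B) (W(B) = 7 + 1/(B + B) = 7 + 1/(2*B))
O(n, v) = v - 475*n
y/W(h(-7, -14)) + O(-227, -665/192)/99920 = -484970/(7 + 1/(2*(-2 - 7))) + (-665/192 - 475*(-227))/99920 = -484970/(7 + (1/2)/(-9)) + (-665*1/192 + 107825)*(1/99920) = -484970/(7 + (1/2)*(-1/9)) + (-665/192 + 107825)*(1/99920) = -484970/(7 - 1/18) + (20701735/192)*(1/99920) = -484970/125/18 + 4140347/3836928 = -484970*18/125 + 4140347/3836928 = -1745892/25 + 4140347/3836928 = -6698758391101/95923200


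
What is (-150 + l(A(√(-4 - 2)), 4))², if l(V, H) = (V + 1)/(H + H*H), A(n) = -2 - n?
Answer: (3001 + I*√6)²/400 ≈ 22515.0 + 36.755*I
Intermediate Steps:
l(V, H) = (1 + V)/(H + H²)
(-150 + l(A(√(-4 - 2)), 4))² = (-150 + (1 + (-2 - √(-4 - 2)))/(4*(1 + 4)))² = (-150 + (¼)*(1 + (-2 - √(-6)))/5)² = (-150 + (¼)*(⅕)*(1 + (-2 - I*√6)))² = (-150 + (¼)*(⅕)*(-1 - I*√6))² = (-150 + (-1/20 - I*√6/20))² = (-3001/20 - I*√6/20)²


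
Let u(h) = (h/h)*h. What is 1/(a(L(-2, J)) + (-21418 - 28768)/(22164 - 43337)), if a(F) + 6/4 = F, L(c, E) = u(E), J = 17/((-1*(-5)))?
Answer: 211730/904147 ≈ 0.23418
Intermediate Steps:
u(h) = h (u(h) = 1*h = h)
J = 17/5 ≈ 3.4000
L(c, E) = E
a(F) = -3/2 + F
1/(a(L(-2, J)) + (-21418 - 28768)/(22164 - 43337)) = 1/((-3/2 + 17/5) + (-21418 - 28768)/(22164 - 43337)) = 1/(19/10 - 50186/(-21173)) = 1/(19/10 - 50186*(-1/21173)) = 1/(19/10 + 50186/21173) = 1/(904147/211730) = 211730/904147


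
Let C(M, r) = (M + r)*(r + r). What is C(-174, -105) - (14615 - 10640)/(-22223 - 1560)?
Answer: 1393449945/23783 ≈ 58590.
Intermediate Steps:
C(M, r) = 2*r*(M + r) (C(M, r) = (M + r)*(2*r) = 2*r*(M + r))
C(-174, -105) - (14615 - 10640)/(-22223 - 1560) = 2*(-105)*(-174 - 105) - (14615 - 10640)/(-22223 - 1560) = 2*(-105)*(-279) - 3975/(-23783) = 58590 - 3975*(-1)/23783 = 58590 - 1*(-3975/23783) = 58590 + 3975/23783 = 1393449945/23783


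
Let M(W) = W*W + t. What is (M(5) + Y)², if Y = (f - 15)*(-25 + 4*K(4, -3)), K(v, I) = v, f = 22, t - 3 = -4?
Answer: 1521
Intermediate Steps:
t = -1 (t = 3 - 4 = -1)
M(W) = -1 + W² (M(W) = W*W - 1 = W² - 1 = -1 + W²)
Y = -63 (Y = (22 - 15)*(-25 + 4*4) = 7*(-25 + 16) = 7*(-9) = -63)
(M(5) + Y)² = ((-1 + 5²) - 63)² = ((-1 + 25) - 63)² = (24 - 63)² = (-39)² = 1521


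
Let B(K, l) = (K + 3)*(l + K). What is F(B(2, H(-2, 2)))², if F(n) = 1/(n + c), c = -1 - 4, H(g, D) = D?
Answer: 1/225 ≈ 0.0044444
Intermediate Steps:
c = -5
B(K, l) = (3 + K)*(K + l)
F(n) = 1/(-5 + n) (F(n) = 1/(n - 5) = 1/(-5 + n))
F(B(2, H(-2, 2)))² = (1/(-5 + (2² + 3*2 + 3*2 + 2*2)))² = (1/(-5 + (4 + 6 + 6 + 4)))² = (1/(-5 + 20))² = (1/15)² = 1/225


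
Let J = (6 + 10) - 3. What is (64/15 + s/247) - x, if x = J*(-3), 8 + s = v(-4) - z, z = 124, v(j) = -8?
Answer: 158203/3705 ≈ 42.700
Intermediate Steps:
J = 13 (J = 16 - 3 = 13)
s = -140 (s = -8 + (-8 - 1*124) = -8 + (-8 - 124) = -8 - 132 = -140)
x = -39 (x = 13*(-3) = -39)
(64/15 + s/247) - x = (64/15 - 140/247) - 1*(-39) = (64*(1/15) - 140*1/247) + 39 = (64/15 - 140/247) + 39 = 13708/3705 + 39 = 158203/3705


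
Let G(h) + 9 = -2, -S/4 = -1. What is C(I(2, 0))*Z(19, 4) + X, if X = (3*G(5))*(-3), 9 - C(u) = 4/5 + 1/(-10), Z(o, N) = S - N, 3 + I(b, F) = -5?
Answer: 99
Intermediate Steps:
S = 4 (S = -4*(-1) = 4)
G(h) = -11 (G(h) = -9 - 2 = -11)
I(b, F) = -8 (I(b, F) = -3 - 5 = -8)
Z(o, N) = 4 - N
C(u) = 83/10 (C(u) = 9 - (4/5 + 1/(-10)) = 9 - (4*(⅕) + 1*(-⅒)) = 9 - (⅘ - ⅒) = 9 - 1*7/10 = 9 - 7/10 = 83/10)
X = 99 (X = (3*(-11))*(-3) = -33*(-3) = 99)
C(I(2, 0))*Z(19, 4) + X = 83*(4 - 1*4)/10 + 99 = 83*(4 - 4)/10 + 99 = (83/10)*0 + 99 = 0 + 99 = 99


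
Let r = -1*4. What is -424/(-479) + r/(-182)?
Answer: 39542/43589 ≈ 0.90716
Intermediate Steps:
r = -4
-424/(-479) + r/(-182) = -424/(-479) - 4/(-182) = -424*(-1/479) - 4*(-1/182) = 424/479 + 2/91 = 39542/43589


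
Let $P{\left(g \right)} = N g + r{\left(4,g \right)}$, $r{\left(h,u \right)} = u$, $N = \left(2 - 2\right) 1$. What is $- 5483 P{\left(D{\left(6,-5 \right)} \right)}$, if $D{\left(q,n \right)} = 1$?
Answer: $-5483$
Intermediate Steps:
$N = 0$ ($N = \left(2 - 2\right) 1 = 0 \cdot 1 = 0$)
$P{\left(g \right)} = g$ ($P{\left(g \right)} = 0 g + g = 0 + g = g$)
$- 5483 P{\left(D{\left(6,-5 \right)} \right)} = \left(-5483\right) 1 = -5483$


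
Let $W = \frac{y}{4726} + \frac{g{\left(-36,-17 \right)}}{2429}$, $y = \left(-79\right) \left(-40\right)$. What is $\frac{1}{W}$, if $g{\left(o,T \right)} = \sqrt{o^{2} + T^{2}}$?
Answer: $\frac{4405607815028}{2944002415707} - \frac{13562974901 \sqrt{1585}}{14720012078535} \approx 1.4598$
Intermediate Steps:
$y = 3160$
$g{\left(o,T \right)} = \sqrt{T^{2} + o^{2}}$
$W = \frac{1580}{2363} + \frac{\sqrt{1585}}{2429}$ ($W = \frac{3160}{4726} + \frac{\sqrt{\left(-17\right)^{2} + \left(-36\right)^{2}}}{2429} = 3160 \cdot \frac{1}{4726} + \sqrt{289 + 1296} \cdot \frac{1}{2429} = \frac{1580}{2363} + \sqrt{1585} \cdot \frac{1}{2429} = \frac{1580}{2363} + \frac{\sqrt{1585}}{2429} \approx 0.68503$)
$\frac{1}{W} = \frac{1}{\frac{1580}{2363} + \frac{\sqrt{1585}}{2429}}$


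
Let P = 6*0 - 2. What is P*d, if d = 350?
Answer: -700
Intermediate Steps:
P = -2 (P = 0 - 2 = -2)
P*d = -2*350 = -700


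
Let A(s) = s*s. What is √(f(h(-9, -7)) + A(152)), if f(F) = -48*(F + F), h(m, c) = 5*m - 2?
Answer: 4*√1726 ≈ 166.18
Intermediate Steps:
h(m, c) = -2 + 5*m
f(F) = -96*F
A(s) = s²
√(f(h(-9, -7)) + A(152)) = √(-96*(-2 + 5*(-9)) + 152²) = √(-96*(-2 - 45) + 23104) = √(-96*(-47) + 23104) = √(4512 + 23104) = √27616 = 4*√1726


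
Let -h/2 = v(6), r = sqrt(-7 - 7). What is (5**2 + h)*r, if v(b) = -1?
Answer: 27*I*sqrt(14) ≈ 101.02*I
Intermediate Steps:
r = I*sqrt(14) (r = sqrt(-14) = I*sqrt(14) ≈ 3.7417*I)
h = 2 (h = -2*(-1) = 2)
(5**2 + h)*r = (5**2 + 2)*(I*sqrt(14)) = (25 + 2)*(I*sqrt(14)) = 27*(I*sqrt(14)) = 27*I*sqrt(14)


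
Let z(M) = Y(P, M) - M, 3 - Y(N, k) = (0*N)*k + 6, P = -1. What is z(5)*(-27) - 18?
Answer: 198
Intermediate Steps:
Y(N, k) = -3 (Y(N, k) = 3 - ((0*N)*k + 6) = 3 - (0*k + 6) = 3 - (0 + 6) = 3 - 1*6 = 3 - 6 = -3)
z(M) = -3 - M
z(5)*(-27) - 18 = (-3 - 1*5)*(-27) - 18 = (-3 - 5)*(-27) - 18 = -8*(-27) - 18 = 216 - 18 = 198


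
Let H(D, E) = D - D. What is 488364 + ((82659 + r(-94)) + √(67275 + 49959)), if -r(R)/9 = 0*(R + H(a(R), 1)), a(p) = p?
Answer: 571023 + 3*√13026 ≈ 5.7137e+5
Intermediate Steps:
H(D, E) = 0
r(R) = 0 (r(R) = -0*(R + 0) = -0*R = -9*0 = 0)
488364 + ((82659 + r(-94)) + √(67275 + 49959)) = 488364 + ((82659 + 0) + √(67275 + 49959)) = 488364 + (82659 + √117234) = 488364 + (82659 + 3*√13026) = 571023 + 3*√13026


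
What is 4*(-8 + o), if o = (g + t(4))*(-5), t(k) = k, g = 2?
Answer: -152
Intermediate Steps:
o = -30 (o = (2 + 4)*(-5) = 6*(-5) = -30)
4*(-8 + o) = 4*(-8 - 30) = 4*(-38) = -152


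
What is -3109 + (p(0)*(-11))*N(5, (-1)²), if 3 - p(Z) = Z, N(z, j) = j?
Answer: -3142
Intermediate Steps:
p(Z) = 3 - Z
-3109 + (p(0)*(-11))*N(5, (-1)²) = -3109 + ((3 - 1*0)*(-11))*(-1)² = -3109 + ((3 + 0)*(-11))*1 = -3109 + (3*(-11))*1 = -3109 - 33*1 = -3109 - 33 = -3142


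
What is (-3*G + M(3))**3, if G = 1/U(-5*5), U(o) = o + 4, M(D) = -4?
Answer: -19683/343 ≈ -57.385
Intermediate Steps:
U(o) = 4 + o
G = -1/21 (G = 1/(4 - 5*5) = 1/(4 - 25) = 1/(-21) = -1/21 ≈ -0.047619)
(-3*G + M(3))**3 = (-3*(-1/21) - 4)**3 = (1/7 - 4)**3 = (-27/7)**3 = -19683/343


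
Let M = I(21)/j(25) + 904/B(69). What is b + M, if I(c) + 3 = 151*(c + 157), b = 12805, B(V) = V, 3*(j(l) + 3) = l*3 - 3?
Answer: 2269756/161 ≈ 14098.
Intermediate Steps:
j(l) = -4 + l (j(l) = -3 + (l*3 - 3)/3 = -3 + (3*l - 3)/3 = -3 + (-3 + 3*l)/3 = -3 + (-1 + l) = -4 + l)
I(c) = 23704 + 151*c (I(c) = -3 + 151*(c + 157) = -3 + 151*(157 + c) = -3 + (23707 + 151*c) = 23704 + 151*c)
M = 208151/161 (M = (23704 + 151*21)/(-4 + 25) + 904/69 = (23704 + 3171)/21 + 904*(1/69) = 26875*(1/21) + 904/69 = 26875/21 + 904/69 = 208151/161 ≈ 1292.9)
b + M = 12805 + 208151/161 = 2269756/161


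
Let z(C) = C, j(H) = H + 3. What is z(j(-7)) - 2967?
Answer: -2971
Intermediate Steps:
j(H) = 3 + H
z(j(-7)) - 2967 = (3 - 7) - 2967 = -4 - 2967 = -2971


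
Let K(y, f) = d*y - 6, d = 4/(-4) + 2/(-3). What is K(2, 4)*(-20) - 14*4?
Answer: 392/3 ≈ 130.67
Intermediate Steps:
d = -5/3 (d = 4*(-¼) + 2*(-⅓) = -1 - ⅔ = -5/3 ≈ -1.6667)
K(y, f) = -6 - 5*y/3 (K(y, f) = -5*y/3 - 6 = -6 - 5*y/3)
K(2, 4)*(-20) - 14*4 = (-6 - 5/3*2)*(-20) - 14*4 = (-6 - 10/3)*(-20) - 56 = -28/3*(-20) - 56 = 560/3 - 56 = 392/3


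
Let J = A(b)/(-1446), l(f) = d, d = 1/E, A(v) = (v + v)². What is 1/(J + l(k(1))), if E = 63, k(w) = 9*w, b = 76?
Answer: -15183/242351 ≈ -0.062649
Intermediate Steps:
A(v) = 4*v² (A(v) = (2*v)² = 4*v²)
d = 1/63 ≈ 0.015873
l(f) = 1/63
J = -11552/723 (J = (4*76²)/(-1446) = (4*5776)*(-1/1446) = 23104*(-1/1446) = -11552/723 ≈ -15.978)
1/(J + l(k(1))) = 1/(-11552/723 + 1/63) = 1/(-242351/15183) = -15183/242351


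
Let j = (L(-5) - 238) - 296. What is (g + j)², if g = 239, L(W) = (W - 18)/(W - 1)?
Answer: 3052009/36 ≈ 84778.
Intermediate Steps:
L(W) = (-18 + W)/(-1 + W)
j = -3181/6 (j = ((-18 - 5)/(-1 - 5) - 238) - 296 = (-23/(-6) - 238) - 296 = (-⅙*(-23) - 238) - 296 = (23/6 - 238) - 296 = -1405/6 - 296 = -3181/6 ≈ -530.17)
(g + j)² = (239 - 3181/6)² = (-1747/6)² = 3052009/36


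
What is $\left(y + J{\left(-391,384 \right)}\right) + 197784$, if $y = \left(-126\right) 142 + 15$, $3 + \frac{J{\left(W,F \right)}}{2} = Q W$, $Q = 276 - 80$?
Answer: $26629$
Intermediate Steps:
$Q = 196$ ($Q = 276 - 80 = 196$)
$J{\left(W,F \right)} = -6 + 392 W$ ($J{\left(W,F \right)} = -6 + 2 \cdot 196 W = -6 + 392 W$)
$y = -17877$ ($y = -17892 + 15 = -17877$)
$\left(y + J{\left(-391,384 \right)}\right) + 197784 = \left(-17877 + \left(-6 + 392 \left(-391\right)\right)\right) + 197784 = \left(-17877 - 153278\right) + 197784 = -171155 + 197784 = 26629$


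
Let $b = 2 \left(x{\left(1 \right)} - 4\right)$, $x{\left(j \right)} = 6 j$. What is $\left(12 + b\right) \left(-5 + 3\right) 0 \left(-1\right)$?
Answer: $0$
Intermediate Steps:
$b = 4$ ($b = 2 \left(6 \cdot 1 - 4\right) = 2 \left(6 - 4\right) = 2 \cdot 2 = 4$)
$\left(12 + b\right) \left(-5 + 3\right) 0 \left(-1\right) = \left(12 + 4\right) \left(-5 + 3\right) 0 \left(-1\right) = 16 \left(-2\right) 0 \left(-1\right) = 16 \cdot 0 \left(-1\right) = 16 \cdot 0 = 0$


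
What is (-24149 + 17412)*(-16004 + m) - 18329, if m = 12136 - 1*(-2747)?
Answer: 7533848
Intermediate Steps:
m = 14883 (m = 12136 + 2747 = 14883)
(-24149 + 17412)*(-16004 + m) - 18329 = (-24149 + 17412)*(-16004 + 14883) - 18329 = -6737*(-1121) - 18329 = 7552177 - 18329 = 7533848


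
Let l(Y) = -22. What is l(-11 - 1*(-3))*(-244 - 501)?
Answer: 16390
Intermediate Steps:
l(-11 - 1*(-3))*(-244 - 501) = -22*(-244 - 501) = -22*(-745) = 16390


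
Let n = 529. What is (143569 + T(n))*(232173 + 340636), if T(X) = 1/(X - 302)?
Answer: 18667939250676/227 ≈ 8.2238e+10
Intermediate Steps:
T(X) = 1/(-302 + X)
(143569 + T(n))*(232173 + 340636) = (143569 + 1/(-302 + 529))*(232173 + 340636) = (143569 + 1/227)*572809 = (32590164/227)*572809 = 18667939250676/227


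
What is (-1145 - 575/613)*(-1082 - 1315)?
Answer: 1683796620/613 ≈ 2.7468e+6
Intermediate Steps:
(-1145 - 575/613)*(-1082 - 1315) = (-1145 - 575*1/613)*(-2397) = (-1145 - 575/613)*(-2397) = -702460/613*(-2397) = 1683796620/613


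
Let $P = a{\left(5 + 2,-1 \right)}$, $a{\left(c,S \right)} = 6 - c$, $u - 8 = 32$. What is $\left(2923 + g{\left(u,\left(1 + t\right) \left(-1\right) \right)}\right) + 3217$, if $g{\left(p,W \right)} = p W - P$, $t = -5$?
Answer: $6301$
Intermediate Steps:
$u = 40$ ($u = 8 + 32 = 40$)
$P = -1$ ($P = 6 - \left(5 + 2\right) = 6 - 7 = -1$)
$g{\left(p,W \right)} = 1 + W p$ ($g{\left(p,W \right)} = p W - -1 = W p + 1 = 1 + W p$)
$\left(2923 + g{\left(u,\left(1 + t\right) \left(-1\right) \right)}\right) + 3217 = \left(2923 + \left(1 + \left(1 - 5\right) \left(-1\right) 40\right)\right) + 3217 = \left(2923 + \left(1 + \left(-4\right) \left(-1\right) 40\right)\right) + 3217 = \left(2923 + \left(1 + 4 \cdot 40\right)\right) + 3217 = \left(2923 + \left(1 + 160\right)\right) + 3217 = \left(2923 + 161\right) + 3217 = 3084 + 3217 = 6301$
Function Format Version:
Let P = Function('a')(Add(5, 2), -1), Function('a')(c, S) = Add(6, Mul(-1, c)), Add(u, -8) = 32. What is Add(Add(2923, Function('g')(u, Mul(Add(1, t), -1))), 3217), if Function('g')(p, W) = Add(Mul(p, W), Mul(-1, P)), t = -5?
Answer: 6301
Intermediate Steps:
u = 40 (u = Add(8, 32) = 40)
P = -1 (P = Add(6, Mul(-1, Add(5, 2))) = Add(6, Mul(-1, 7)) = Add(6, -7) = -1)
Function('g')(p, W) = Add(1, Mul(W, p)) (Function('g')(p, W) = Add(Mul(p, W), Mul(-1, -1)) = Add(Mul(W, p), 1) = Add(1, Mul(W, p)))
Add(Add(2923, Function('g')(u, Mul(Add(1, t), -1))), 3217) = Add(Add(2923, Add(1, Mul(Mul(Add(1, -5), -1), 40))), 3217) = Add(Add(2923, Add(1, Mul(Mul(-4, -1), 40))), 3217) = Add(Add(2923, Add(1, Mul(4, 40))), 3217) = Add(Add(2923, Add(1, 160)), 3217) = Add(Add(2923, 161), 3217) = Add(3084, 3217) = 6301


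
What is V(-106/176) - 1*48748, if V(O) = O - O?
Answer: -48748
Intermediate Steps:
V(O) = 0
V(-106/176) - 1*48748 = 0 - 1*48748 = 0 - 48748 = -48748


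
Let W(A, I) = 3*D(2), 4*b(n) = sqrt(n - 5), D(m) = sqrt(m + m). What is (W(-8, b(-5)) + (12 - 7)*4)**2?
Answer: 676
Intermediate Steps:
D(m) = sqrt(2)*sqrt(m) (D(m) = sqrt(2*m) = sqrt(2)*sqrt(m))
b(n) = sqrt(-5 + n)/4 (b(n) = sqrt(n - 5)/4 = sqrt(-5 + n)/4)
W(A, I) = 6 (W(A, I) = 3*(sqrt(2)*sqrt(2)) = 3*2 = 6)
(W(-8, b(-5)) + (12 - 7)*4)**2 = (6 + (12 - 7)*4)**2 = (6 + 5*4)**2 = (6 + 20)**2 = 26**2 = 676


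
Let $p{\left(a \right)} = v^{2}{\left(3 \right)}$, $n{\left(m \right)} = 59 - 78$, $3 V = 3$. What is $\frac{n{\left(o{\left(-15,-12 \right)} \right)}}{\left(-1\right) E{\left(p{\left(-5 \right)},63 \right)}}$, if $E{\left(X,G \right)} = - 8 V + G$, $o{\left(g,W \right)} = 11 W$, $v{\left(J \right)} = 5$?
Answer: $\frac{19}{55} \approx 0.34545$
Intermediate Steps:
$V = 1$ ($V = \frac{1}{3} \cdot 3 = 1$)
$n{\left(m \right)} = -19$
$p{\left(a \right)} = 25$ ($p{\left(a \right)} = 5^{2} = 25$)
$E{\left(X,G \right)} = -8 + G$ ($E{\left(X,G \right)} = \left(-8\right) 1 + G = -8 + G$)
$\frac{n{\left(o{\left(-15,-12 \right)} \right)}}{\left(-1\right) E{\left(p{\left(-5 \right)},63 \right)}} = - \frac{19}{\left(-1\right) \left(-8 + 63\right)} = - \frac{19}{\left(-1\right) 55} = - \frac{19}{-55} = \left(-19\right) \left(- \frac{1}{55}\right) = \frac{19}{55}$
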